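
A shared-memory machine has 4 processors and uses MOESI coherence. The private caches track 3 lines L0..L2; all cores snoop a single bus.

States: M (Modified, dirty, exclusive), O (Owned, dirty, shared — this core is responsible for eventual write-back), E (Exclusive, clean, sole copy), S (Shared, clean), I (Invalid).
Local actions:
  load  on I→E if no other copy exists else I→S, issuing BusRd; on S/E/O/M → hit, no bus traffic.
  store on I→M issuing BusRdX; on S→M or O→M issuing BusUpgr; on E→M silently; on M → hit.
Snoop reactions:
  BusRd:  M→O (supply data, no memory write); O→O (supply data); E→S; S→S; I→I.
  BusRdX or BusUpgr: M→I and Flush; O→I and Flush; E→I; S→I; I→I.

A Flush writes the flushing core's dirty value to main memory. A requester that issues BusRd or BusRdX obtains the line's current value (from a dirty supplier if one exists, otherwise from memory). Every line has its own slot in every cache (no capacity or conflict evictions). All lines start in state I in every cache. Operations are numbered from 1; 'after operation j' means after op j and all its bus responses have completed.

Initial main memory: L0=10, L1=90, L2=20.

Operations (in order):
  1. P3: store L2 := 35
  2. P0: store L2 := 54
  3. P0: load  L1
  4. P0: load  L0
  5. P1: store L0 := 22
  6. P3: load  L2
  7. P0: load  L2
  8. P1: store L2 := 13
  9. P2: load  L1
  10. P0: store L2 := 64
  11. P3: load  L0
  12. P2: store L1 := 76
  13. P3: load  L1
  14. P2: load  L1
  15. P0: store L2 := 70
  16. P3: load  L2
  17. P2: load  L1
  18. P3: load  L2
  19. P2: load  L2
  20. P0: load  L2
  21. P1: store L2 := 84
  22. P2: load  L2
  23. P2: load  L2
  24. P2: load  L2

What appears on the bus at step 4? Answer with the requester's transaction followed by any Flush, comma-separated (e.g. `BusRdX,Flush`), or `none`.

1. P3: store L2 := 35  bus=[BusRdX]  L2: P0=I P1=I P2=I P3=M  mem[L2]=20
2. P0: store L2 := 54  bus=[BusRdX,Flush]  L2: P0=M P1=I P2=I P3=I  mem[L2]=35
3. P0: load  L1  bus=[BusRd]  L1: P0=E P1=I P2=I P3=I  mem[L1]=90
4. P0: load  L0  bus=[BusRd]  L0: P0=E P1=I P2=I P3=I  mem[L0]=10
5. P1: store L0 := 22  bus=[BusRdX]  L0: P0=I P1=M P2=I P3=I  mem[L0]=10
6. P3: load  L2  bus=[BusRd]  L2: P0=O P1=I P2=I P3=S  mem[L2]=35
7. P0: load  L2  bus=[-]  L2: P0=O P1=I P2=I P3=S  mem[L2]=35
8. P1: store L2 := 13  bus=[BusRdX,Flush]  L2: P0=I P1=M P2=I P3=I  mem[L2]=54
9. P2: load  L1  bus=[BusRd]  L1: P0=S P1=I P2=S P3=I  mem[L1]=90
10. P0: store L2 := 64  bus=[BusRdX,Flush]  L2: P0=M P1=I P2=I P3=I  mem[L2]=13
11. P3: load  L0  bus=[BusRd]  L0: P0=I P1=O P2=I P3=S  mem[L0]=10
12. P2: store L1 := 76  bus=[BusUpgr]  L1: P0=I P1=I P2=M P3=I  mem[L1]=90
13. P3: load  L1  bus=[BusRd]  L1: P0=I P1=I P2=O P3=S  mem[L1]=90
14. P2: load  L1  bus=[-]  L1: P0=I P1=I P2=O P3=S  mem[L1]=90
15. P0: store L2 := 70  bus=[-]  L2: P0=M P1=I P2=I P3=I  mem[L2]=13
16. P3: load  L2  bus=[BusRd]  L2: P0=O P1=I P2=I P3=S  mem[L2]=13
17. P2: load  L1  bus=[-]  L1: P0=I P1=I P2=O P3=S  mem[L1]=90
18. P3: load  L2  bus=[-]  L2: P0=O P1=I P2=I P3=S  mem[L2]=13
19. P2: load  L2  bus=[BusRd]  L2: P0=O P1=I P2=S P3=S  mem[L2]=13
20. P0: load  L2  bus=[-]  L2: P0=O P1=I P2=S P3=S  mem[L2]=13
21. P1: store L2 := 84  bus=[BusRdX,Flush]  L2: P0=I P1=M P2=I P3=I  mem[L2]=70
22. P2: load  L2  bus=[BusRd]  L2: P0=I P1=O P2=S P3=I  mem[L2]=70
23. P2: load  L2  bus=[-]  L2: P0=I P1=O P2=S P3=I  mem[L2]=70
24. P2: load  L2  bus=[-]  L2: P0=I P1=O P2=S P3=I  mem[L2]=70

bus = BusRd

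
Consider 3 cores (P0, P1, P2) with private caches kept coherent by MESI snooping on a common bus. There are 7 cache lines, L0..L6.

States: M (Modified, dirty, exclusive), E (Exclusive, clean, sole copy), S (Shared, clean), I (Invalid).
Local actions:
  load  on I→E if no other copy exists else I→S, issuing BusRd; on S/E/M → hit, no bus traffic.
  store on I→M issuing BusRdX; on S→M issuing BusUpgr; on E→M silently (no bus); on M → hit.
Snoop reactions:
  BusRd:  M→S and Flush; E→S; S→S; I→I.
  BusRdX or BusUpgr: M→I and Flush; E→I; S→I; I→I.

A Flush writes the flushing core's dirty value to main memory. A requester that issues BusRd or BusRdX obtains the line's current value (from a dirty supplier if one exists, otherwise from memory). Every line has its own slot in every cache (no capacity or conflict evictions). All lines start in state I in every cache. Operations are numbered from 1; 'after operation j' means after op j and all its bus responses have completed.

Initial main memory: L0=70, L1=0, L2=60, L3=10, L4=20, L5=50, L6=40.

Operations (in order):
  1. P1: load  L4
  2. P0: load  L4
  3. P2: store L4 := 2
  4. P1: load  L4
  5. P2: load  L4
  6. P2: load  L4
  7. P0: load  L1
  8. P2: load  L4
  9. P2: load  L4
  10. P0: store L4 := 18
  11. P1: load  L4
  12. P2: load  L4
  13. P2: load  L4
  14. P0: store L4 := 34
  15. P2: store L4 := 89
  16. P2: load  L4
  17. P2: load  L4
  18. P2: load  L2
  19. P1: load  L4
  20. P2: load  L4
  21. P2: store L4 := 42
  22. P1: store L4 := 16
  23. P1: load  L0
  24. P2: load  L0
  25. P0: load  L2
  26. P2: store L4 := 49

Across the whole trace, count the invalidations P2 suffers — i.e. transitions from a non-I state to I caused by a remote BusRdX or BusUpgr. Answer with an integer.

invalidations = 3

step 1: P1: load  L4  ⟶  IEI  (L4)  txn=BusRd  M[L4]=20
step 2: P0: load  L4  ⟶  SSI  (L4)  txn=BusRd  M[L4]=20
step 3: P2: store L4 := 2  ⟶  IIM  (L4)  txn=BusRdX  M[L4]=20
step 4: P1: load  L4  ⟶  ISS  (L4)  txn=BusRd+Flush  M[L4]=2
step 5: P2: load  L4  ⟶  ISS  (L4)  txn=∅  M[L4]=2
step 6: P2: load  L4  ⟶  ISS  (L4)  txn=∅  M[L4]=2
step 7: P0: load  L1  ⟶  EII  (L1)  txn=BusRd  M[L1]=0
step 8: P2: load  L4  ⟶  ISS  (L4)  txn=∅  M[L4]=2
step 9: P2: load  L4  ⟶  ISS  (L4)  txn=∅  M[L4]=2
step 10: P0: store L4 := 18  ⟶  MII  (L4)  txn=BusRdX  M[L4]=2
step 11: P1: load  L4  ⟶  SSI  (L4)  txn=BusRd+Flush  M[L4]=18
step 12: P2: load  L4  ⟶  SSS  (L4)  txn=BusRd  M[L4]=18
step 13: P2: load  L4  ⟶  SSS  (L4)  txn=∅  M[L4]=18
step 14: P0: store L4 := 34  ⟶  MII  (L4)  txn=BusUpgr  M[L4]=18
step 15: P2: store L4 := 89  ⟶  IIM  (L4)  txn=BusRdX+Flush  M[L4]=34
step 16: P2: load  L4  ⟶  IIM  (L4)  txn=∅  M[L4]=34
step 17: P2: load  L4  ⟶  IIM  (L4)  txn=∅  M[L4]=34
step 18: P2: load  L2  ⟶  IIE  (L2)  txn=BusRd  M[L2]=60
step 19: P1: load  L4  ⟶  ISS  (L4)  txn=BusRd+Flush  M[L4]=89
step 20: P2: load  L4  ⟶  ISS  (L4)  txn=∅  M[L4]=89
step 21: P2: store L4 := 42  ⟶  IIM  (L4)  txn=BusUpgr  M[L4]=89
step 22: P1: store L4 := 16  ⟶  IMI  (L4)  txn=BusRdX+Flush  M[L4]=42
step 23: P1: load  L0  ⟶  IEI  (L0)  txn=BusRd  M[L0]=70
step 24: P2: load  L0  ⟶  ISS  (L0)  txn=BusRd  M[L0]=70
step 25: P0: load  L2  ⟶  SIS  (L2)  txn=BusRd  M[L2]=60
step 26: P2: store L4 := 49  ⟶  IIM  (L4)  txn=BusRdX+Flush  M[L4]=16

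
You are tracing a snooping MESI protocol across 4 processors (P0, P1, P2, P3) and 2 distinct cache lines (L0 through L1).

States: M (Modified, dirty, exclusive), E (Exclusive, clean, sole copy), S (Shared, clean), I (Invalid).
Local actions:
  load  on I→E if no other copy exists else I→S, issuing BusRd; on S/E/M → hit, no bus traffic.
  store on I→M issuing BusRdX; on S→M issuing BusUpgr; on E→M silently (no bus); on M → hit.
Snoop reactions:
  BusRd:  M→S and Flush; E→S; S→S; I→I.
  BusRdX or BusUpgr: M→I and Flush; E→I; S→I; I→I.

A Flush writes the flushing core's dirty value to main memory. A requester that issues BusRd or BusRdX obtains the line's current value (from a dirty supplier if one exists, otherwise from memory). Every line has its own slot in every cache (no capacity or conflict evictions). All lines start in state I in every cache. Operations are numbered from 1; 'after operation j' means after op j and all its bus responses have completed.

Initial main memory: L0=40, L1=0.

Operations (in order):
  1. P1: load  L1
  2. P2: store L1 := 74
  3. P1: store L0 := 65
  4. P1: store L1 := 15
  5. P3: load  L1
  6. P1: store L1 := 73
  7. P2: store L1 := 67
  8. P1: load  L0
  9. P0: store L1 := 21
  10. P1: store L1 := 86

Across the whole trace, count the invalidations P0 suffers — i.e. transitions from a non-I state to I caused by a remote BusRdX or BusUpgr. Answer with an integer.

invalidations = 1

1. P1: load  L1  bus=[BusRd]  L1: P0=I P1=E P2=I P3=I  mem[L1]=0
2. P2: store L1 := 74  bus=[BusRdX]  L1: P0=I P1=I P2=M P3=I  mem[L1]=0
3. P1: store L0 := 65  bus=[BusRdX]  L0: P0=I P1=M P2=I P3=I  mem[L0]=40
4. P1: store L1 := 15  bus=[BusRdX,Flush]  L1: P0=I P1=M P2=I P3=I  mem[L1]=74
5. P3: load  L1  bus=[BusRd,Flush]  L1: P0=I P1=S P2=I P3=S  mem[L1]=15
6. P1: store L1 := 73  bus=[BusUpgr]  L1: P0=I P1=M P2=I P3=I  mem[L1]=15
7. P2: store L1 := 67  bus=[BusRdX,Flush]  L1: P0=I P1=I P2=M P3=I  mem[L1]=73
8. P1: load  L0  bus=[-]  L0: P0=I P1=M P2=I P3=I  mem[L0]=40
9. P0: store L1 := 21  bus=[BusRdX,Flush]  L1: P0=M P1=I P2=I P3=I  mem[L1]=67
10. P1: store L1 := 86  bus=[BusRdX,Flush]  L1: P0=I P1=M P2=I P3=I  mem[L1]=21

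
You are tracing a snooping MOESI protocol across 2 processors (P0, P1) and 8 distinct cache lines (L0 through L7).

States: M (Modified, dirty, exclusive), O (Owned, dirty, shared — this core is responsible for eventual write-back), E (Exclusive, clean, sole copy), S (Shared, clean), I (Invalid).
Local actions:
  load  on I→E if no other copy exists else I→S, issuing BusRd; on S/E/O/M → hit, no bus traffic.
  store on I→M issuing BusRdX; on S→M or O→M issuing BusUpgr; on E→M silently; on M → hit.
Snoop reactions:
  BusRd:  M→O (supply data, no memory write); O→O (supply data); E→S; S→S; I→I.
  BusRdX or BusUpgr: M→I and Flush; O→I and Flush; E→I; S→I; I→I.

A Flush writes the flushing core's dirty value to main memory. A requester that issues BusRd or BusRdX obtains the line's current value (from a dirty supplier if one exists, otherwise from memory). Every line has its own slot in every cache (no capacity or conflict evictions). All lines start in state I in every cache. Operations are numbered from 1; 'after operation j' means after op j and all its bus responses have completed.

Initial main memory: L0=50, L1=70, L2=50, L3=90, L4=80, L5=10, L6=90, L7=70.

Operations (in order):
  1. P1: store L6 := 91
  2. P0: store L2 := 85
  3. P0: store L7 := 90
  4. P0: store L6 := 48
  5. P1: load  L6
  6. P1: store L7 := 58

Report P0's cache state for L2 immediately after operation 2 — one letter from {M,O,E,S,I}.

state = M

  op1 P1: store L6 := 91 → I/M on L6; bus BusRdX; mem=90
  op2 P0: store L2 := 85 → M/I on L2; bus BusRdX; mem=50
  op3 P0: store L7 := 90 → M/I on L7; bus BusRdX; mem=70
  op4 P0: store L6 := 48 → M/I on L6; bus BusRdX Flush; mem=91
  op5 P1: load  L6 → O/S on L6; bus BusRd; mem=91
  op6 P1: store L7 := 58 → I/M on L7; bus BusRdX Flush; mem=90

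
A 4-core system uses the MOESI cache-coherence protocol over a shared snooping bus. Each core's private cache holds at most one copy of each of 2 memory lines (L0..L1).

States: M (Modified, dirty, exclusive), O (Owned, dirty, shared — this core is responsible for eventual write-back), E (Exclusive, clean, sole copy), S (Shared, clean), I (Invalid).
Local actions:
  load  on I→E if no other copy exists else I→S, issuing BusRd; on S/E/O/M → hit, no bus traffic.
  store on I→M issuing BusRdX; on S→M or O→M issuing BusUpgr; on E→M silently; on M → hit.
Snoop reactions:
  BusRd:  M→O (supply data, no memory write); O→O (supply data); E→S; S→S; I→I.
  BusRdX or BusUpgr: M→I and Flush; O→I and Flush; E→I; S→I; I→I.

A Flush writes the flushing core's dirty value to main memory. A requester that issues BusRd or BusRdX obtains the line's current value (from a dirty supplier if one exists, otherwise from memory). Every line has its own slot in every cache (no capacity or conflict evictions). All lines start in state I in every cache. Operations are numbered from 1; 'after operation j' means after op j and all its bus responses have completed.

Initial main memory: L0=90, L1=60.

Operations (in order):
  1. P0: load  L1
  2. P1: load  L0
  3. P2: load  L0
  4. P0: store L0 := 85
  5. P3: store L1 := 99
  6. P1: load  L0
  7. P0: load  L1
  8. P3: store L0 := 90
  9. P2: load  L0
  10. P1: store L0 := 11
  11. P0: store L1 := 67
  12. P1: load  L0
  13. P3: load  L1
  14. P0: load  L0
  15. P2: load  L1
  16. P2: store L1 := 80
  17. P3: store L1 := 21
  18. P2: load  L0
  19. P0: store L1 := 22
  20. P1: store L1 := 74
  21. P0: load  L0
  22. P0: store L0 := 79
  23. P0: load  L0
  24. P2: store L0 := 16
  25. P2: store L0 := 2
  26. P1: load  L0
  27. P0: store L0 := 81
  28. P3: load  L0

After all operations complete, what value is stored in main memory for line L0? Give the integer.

1. P0: load  L1  bus=[BusRd]  L1: P0=E P1=I P2=I P3=I  mem[L1]=60
2. P1: load  L0  bus=[BusRd]  L0: P0=I P1=E P2=I P3=I  mem[L0]=90
3. P2: load  L0  bus=[BusRd]  L0: P0=I P1=S P2=S P3=I  mem[L0]=90
4. P0: store L0 := 85  bus=[BusRdX]  L0: P0=M P1=I P2=I P3=I  mem[L0]=90
5. P3: store L1 := 99  bus=[BusRdX]  L1: P0=I P1=I P2=I P3=M  mem[L1]=60
6. P1: load  L0  bus=[BusRd]  L0: P0=O P1=S P2=I P3=I  mem[L0]=90
7. P0: load  L1  bus=[BusRd]  L1: P0=S P1=I P2=I P3=O  mem[L1]=60
8. P3: store L0 := 90  bus=[BusRdX,Flush]  L0: P0=I P1=I P2=I P3=M  mem[L0]=85
9. P2: load  L0  bus=[BusRd]  L0: P0=I P1=I P2=S P3=O  mem[L0]=85
10. P1: store L0 := 11  bus=[BusRdX,Flush]  L0: P0=I P1=M P2=I P3=I  mem[L0]=90
11. P0: store L1 := 67  bus=[BusUpgr,Flush]  L1: P0=M P1=I P2=I P3=I  mem[L1]=99
12. P1: load  L0  bus=[-]  L0: P0=I P1=M P2=I P3=I  mem[L0]=90
13. P3: load  L1  bus=[BusRd]  L1: P0=O P1=I P2=I P3=S  mem[L1]=99
14. P0: load  L0  bus=[BusRd]  L0: P0=S P1=O P2=I P3=I  mem[L0]=90
15. P2: load  L1  bus=[BusRd]  L1: P0=O P1=I P2=S P3=S  mem[L1]=99
16. P2: store L1 := 80  bus=[BusUpgr,Flush]  L1: P0=I P1=I P2=M P3=I  mem[L1]=67
17. P3: store L1 := 21  bus=[BusRdX,Flush]  L1: P0=I P1=I P2=I P3=M  mem[L1]=80
18. P2: load  L0  bus=[BusRd]  L0: P0=S P1=O P2=S P3=I  mem[L0]=90
19. P0: store L1 := 22  bus=[BusRdX,Flush]  L1: P0=M P1=I P2=I P3=I  mem[L1]=21
20. P1: store L1 := 74  bus=[BusRdX,Flush]  L1: P0=I P1=M P2=I P3=I  mem[L1]=22
21. P0: load  L0  bus=[-]  L0: P0=S P1=O P2=S P3=I  mem[L0]=90
22. P0: store L0 := 79  bus=[BusUpgr,Flush]  L0: P0=M P1=I P2=I P3=I  mem[L0]=11
23. P0: load  L0  bus=[-]  L0: P0=M P1=I P2=I P3=I  mem[L0]=11
24. P2: store L0 := 16  bus=[BusRdX,Flush]  L0: P0=I P1=I P2=M P3=I  mem[L0]=79
25. P2: store L0 := 2  bus=[-]  L0: P0=I P1=I P2=M P3=I  mem[L0]=79
26. P1: load  L0  bus=[BusRd]  L0: P0=I P1=S P2=O P3=I  mem[L0]=79
27. P0: store L0 := 81  bus=[BusRdX,Flush]  L0: P0=M P1=I P2=I P3=I  mem[L0]=2
28. P3: load  L0  bus=[BusRd]  L0: P0=O P1=I P2=I P3=S  mem[L0]=2

memory[L0] = 2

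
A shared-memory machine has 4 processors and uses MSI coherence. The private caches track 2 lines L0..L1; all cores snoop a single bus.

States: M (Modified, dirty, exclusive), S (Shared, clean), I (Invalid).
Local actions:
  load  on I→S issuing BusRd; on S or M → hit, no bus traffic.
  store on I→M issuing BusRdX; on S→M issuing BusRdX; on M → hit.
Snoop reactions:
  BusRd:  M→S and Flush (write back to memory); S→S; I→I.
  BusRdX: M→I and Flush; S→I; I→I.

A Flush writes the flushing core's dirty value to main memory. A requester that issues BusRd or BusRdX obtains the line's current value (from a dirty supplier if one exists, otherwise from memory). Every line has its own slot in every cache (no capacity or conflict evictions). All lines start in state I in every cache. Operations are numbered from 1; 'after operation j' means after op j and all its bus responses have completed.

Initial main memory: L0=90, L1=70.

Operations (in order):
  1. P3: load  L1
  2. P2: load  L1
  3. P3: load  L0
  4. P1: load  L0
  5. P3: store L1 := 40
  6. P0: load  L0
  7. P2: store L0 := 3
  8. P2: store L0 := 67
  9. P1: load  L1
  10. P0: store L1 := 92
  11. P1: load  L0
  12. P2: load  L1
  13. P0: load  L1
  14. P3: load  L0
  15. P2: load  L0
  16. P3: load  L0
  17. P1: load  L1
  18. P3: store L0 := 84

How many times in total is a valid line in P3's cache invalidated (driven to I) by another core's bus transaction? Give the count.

1. P3: load  L1  bus=[BusRd]  L1: P0=I P1=I P2=I P3=S  mem[L1]=70
2. P2: load  L1  bus=[BusRd]  L1: P0=I P1=I P2=S P3=S  mem[L1]=70
3. P3: load  L0  bus=[BusRd]  L0: P0=I P1=I P2=I P3=S  mem[L0]=90
4. P1: load  L0  bus=[BusRd]  L0: P0=I P1=S P2=I P3=S  mem[L0]=90
5. P3: store L1 := 40  bus=[BusRdX]  L1: P0=I P1=I P2=I P3=M  mem[L1]=70
6. P0: load  L0  bus=[BusRd]  L0: P0=S P1=S P2=I P3=S  mem[L0]=90
7. P2: store L0 := 3  bus=[BusRdX]  L0: P0=I P1=I P2=M P3=I  mem[L0]=90
8. P2: store L0 := 67  bus=[-]  L0: P0=I P1=I P2=M P3=I  mem[L0]=90
9. P1: load  L1  bus=[BusRd,Flush]  L1: P0=I P1=S P2=I P3=S  mem[L1]=40
10. P0: store L1 := 92  bus=[BusRdX]  L1: P0=M P1=I P2=I P3=I  mem[L1]=40
11. P1: load  L0  bus=[BusRd,Flush]  L0: P0=I P1=S P2=S P3=I  mem[L0]=67
12. P2: load  L1  bus=[BusRd,Flush]  L1: P0=S P1=I P2=S P3=I  mem[L1]=92
13. P0: load  L1  bus=[-]  L1: P0=S P1=I P2=S P3=I  mem[L1]=92
14. P3: load  L0  bus=[BusRd]  L0: P0=I P1=S P2=S P3=S  mem[L0]=67
15. P2: load  L0  bus=[-]  L0: P0=I P1=S P2=S P3=S  mem[L0]=67
16. P3: load  L0  bus=[-]  L0: P0=I P1=S P2=S P3=S  mem[L0]=67
17. P1: load  L1  bus=[BusRd]  L1: P0=S P1=S P2=S P3=I  mem[L1]=92
18. P3: store L0 := 84  bus=[BusRdX]  L0: P0=I P1=I P2=I P3=M  mem[L0]=67

invalidations = 2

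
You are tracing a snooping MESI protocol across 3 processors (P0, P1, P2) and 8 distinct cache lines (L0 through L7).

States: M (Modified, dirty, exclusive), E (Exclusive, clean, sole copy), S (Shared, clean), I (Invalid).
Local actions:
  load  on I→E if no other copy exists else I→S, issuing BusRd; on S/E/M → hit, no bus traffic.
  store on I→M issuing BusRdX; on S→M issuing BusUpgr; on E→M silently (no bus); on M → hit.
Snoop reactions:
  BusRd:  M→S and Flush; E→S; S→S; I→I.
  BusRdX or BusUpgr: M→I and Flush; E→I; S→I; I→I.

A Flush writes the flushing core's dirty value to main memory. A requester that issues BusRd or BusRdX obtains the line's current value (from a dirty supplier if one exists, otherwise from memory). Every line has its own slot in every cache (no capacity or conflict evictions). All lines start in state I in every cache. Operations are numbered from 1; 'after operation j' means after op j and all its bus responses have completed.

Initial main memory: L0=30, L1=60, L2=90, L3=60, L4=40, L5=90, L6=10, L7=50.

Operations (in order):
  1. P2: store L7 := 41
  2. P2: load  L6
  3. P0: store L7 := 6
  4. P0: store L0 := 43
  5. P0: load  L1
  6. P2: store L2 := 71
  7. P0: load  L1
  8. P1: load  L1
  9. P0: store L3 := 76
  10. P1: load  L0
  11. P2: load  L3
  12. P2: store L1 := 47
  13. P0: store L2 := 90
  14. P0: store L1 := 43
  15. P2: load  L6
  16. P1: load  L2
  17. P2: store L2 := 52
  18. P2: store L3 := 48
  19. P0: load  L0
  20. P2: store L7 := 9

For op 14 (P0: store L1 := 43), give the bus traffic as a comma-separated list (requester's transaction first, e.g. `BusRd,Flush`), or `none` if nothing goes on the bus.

bus = BusRdX,Flush

[1] P2: store L7 := 41 | P0:I, P1:I, P2:M(41) | bus: BusRdX
[2] P2: load  L6 | P0:I, P1:I, P2:E(10) | bus: BusRd
[3] P0: store L7 := 6 | P0:M(6), P1:I, P2:I | bus: BusRdX,Flush
[4] P0: store L0 := 43 | P0:M(43), P1:I, P2:I | bus: BusRdX
[5] P0: load  L1 | P0:E(60), P1:I, P2:I | bus: BusRd
[6] P2: store L2 := 71 | P0:I, P1:I, P2:M(71) | bus: BusRdX
[7] P0: load  L1 | P0:E(60), P1:I, P2:I | bus: none
[8] P1: load  L1 | P0:S(60), P1:S(60), P2:I | bus: BusRd
[9] P0: store L3 := 76 | P0:M(76), P1:I, P2:I | bus: BusRdX
[10] P1: load  L0 | P0:S(43), P1:S(43), P2:I | bus: BusRd,Flush
[11] P2: load  L3 | P0:S(76), P1:I, P2:S(76) | bus: BusRd,Flush
[12] P2: store L1 := 47 | P0:I, P1:I, P2:M(47) | bus: BusRdX
[13] P0: store L2 := 90 | P0:M(90), P1:I, P2:I | bus: BusRdX,Flush
[14] P0: store L1 := 43 | P0:M(43), P1:I, P2:I | bus: BusRdX,Flush
[15] P2: load  L6 | P0:I, P1:I, P2:E(10) | bus: none
[16] P1: load  L2 | P0:S(90), P1:S(90), P2:I | bus: BusRd,Flush
[17] P2: store L2 := 52 | P0:I, P1:I, P2:M(52) | bus: BusRdX
[18] P2: store L3 := 48 | P0:I, P1:I, P2:M(48) | bus: BusUpgr
[19] P0: load  L0 | P0:S(43), P1:S(43), P2:I | bus: none
[20] P2: store L7 := 9 | P0:I, P1:I, P2:M(9) | bus: BusRdX,Flush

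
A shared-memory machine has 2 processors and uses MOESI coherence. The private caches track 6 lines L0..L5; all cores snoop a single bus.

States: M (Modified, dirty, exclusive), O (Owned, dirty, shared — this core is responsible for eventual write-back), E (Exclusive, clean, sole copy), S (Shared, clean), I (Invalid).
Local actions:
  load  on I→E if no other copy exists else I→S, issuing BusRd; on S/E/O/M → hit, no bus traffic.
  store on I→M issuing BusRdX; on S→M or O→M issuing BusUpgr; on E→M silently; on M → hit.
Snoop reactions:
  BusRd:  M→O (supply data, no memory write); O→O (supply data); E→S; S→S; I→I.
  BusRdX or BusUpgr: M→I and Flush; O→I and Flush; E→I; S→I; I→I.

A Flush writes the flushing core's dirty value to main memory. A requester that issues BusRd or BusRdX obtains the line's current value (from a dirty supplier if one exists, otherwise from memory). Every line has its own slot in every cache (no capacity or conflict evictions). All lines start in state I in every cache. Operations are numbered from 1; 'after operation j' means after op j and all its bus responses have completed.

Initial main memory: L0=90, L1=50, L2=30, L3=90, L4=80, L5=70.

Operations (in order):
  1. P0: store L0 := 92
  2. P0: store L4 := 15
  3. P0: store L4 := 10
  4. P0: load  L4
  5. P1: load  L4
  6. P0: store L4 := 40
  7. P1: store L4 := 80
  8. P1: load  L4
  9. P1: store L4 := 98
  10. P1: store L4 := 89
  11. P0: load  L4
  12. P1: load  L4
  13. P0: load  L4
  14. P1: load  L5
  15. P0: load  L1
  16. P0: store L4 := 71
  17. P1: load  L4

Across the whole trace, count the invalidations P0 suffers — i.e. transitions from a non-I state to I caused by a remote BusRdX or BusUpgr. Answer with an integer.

invalidations = 1

  op1 P0: store L0 := 92 → M/I on L0; bus BusRdX; mem=90
  op2 P0: store L4 := 15 → M/I on L4; bus BusRdX; mem=80
  op3 P0: store L4 := 10 → M/I on L4; bus (none); mem=80
  op4 P0: load  L4 → M/I on L4; bus (none); mem=80
  op5 P1: load  L4 → O/S on L4; bus BusRd; mem=80
  op6 P0: store L4 := 40 → M/I on L4; bus BusUpgr; mem=80
  op7 P1: store L4 := 80 → I/M on L4; bus BusRdX Flush; mem=40
  op8 P1: load  L4 → I/M on L4; bus (none); mem=40
  op9 P1: store L4 := 98 → I/M on L4; bus (none); mem=40
  op10 P1: store L4 := 89 → I/M on L4; bus (none); mem=40
  op11 P0: load  L4 → S/O on L4; bus BusRd; mem=40
  op12 P1: load  L4 → S/O on L4; bus (none); mem=40
  op13 P0: load  L4 → S/O on L4; bus (none); mem=40
  op14 P1: load  L5 → I/E on L5; bus BusRd; mem=70
  op15 P0: load  L1 → E/I on L1; bus BusRd; mem=50
  op16 P0: store L4 := 71 → M/I on L4; bus BusUpgr Flush; mem=89
  op17 P1: load  L4 → O/S on L4; bus BusRd; mem=89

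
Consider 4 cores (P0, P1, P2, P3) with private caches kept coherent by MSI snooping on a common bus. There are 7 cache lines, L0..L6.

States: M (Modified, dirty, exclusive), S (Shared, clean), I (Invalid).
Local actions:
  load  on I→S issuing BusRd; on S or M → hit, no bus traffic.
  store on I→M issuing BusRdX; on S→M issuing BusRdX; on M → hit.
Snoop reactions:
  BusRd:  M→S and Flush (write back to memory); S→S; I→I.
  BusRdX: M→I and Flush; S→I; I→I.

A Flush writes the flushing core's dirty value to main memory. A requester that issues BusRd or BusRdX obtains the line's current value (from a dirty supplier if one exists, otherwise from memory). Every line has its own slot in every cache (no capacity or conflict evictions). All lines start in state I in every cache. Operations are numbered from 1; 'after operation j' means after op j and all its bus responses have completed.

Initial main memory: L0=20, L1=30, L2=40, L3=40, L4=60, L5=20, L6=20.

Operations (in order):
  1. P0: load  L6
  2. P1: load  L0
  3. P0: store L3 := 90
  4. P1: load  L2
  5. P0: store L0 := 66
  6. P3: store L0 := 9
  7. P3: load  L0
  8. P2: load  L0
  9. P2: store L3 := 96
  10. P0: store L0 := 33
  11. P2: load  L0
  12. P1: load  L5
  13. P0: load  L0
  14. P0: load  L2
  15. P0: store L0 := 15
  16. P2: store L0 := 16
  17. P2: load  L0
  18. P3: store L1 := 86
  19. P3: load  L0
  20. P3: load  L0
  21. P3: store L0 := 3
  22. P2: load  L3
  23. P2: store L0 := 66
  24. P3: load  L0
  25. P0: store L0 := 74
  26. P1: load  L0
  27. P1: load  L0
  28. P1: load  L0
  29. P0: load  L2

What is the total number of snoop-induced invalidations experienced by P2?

  op1 P0: load  L6 → S/I/I/I on L6; bus BusRd; mem=20
  op2 P1: load  L0 → I/S/I/I on L0; bus BusRd; mem=20
  op3 P0: store L3 := 90 → M/I/I/I on L3; bus BusRdX; mem=40
  op4 P1: load  L2 → I/S/I/I on L2; bus BusRd; mem=40
  op5 P0: store L0 := 66 → M/I/I/I on L0; bus BusRdX; mem=20
  op6 P3: store L0 := 9 → I/I/I/M on L0; bus BusRdX Flush; mem=66
  op7 P3: load  L0 → I/I/I/M on L0; bus (none); mem=66
  op8 P2: load  L0 → I/I/S/S on L0; bus BusRd Flush; mem=9
  op9 P2: store L3 := 96 → I/I/M/I on L3; bus BusRdX Flush; mem=90
  op10 P0: store L0 := 33 → M/I/I/I on L0; bus BusRdX; mem=9
  op11 P2: load  L0 → S/I/S/I on L0; bus BusRd Flush; mem=33
  op12 P1: load  L5 → I/S/I/I on L5; bus BusRd; mem=20
  op13 P0: load  L0 → S/I/S/I on L0; bus (none); mem=33
  op14 P0: load  L2 → S/S/I/I on L2; bus BusRd; mem=40
  op15 P0: store L0 := 15 → M/I/I/I on L0; bus BusRdX; mem=33
  op16 P2: store L0 := 16 → I/I/M/I on L0; bus BusRdX Flush; mem=15
  op17 P2: load  L0 → I/I/M/I on L0; bus (none); mem=15
  op18 P3: store L1 := 86 → I/I/I/M on L1; bus BusRdX; mem=30
  op19 P3: load  L0 → I/I/S/S on L0; bus BusRd Flush; mem=16
  op20 P3: load  L0 → I/I/S/S on L0; bus (none); mem=16
  op21 P3: store L0 := 3 → I/I/I/M on L0; bus BusRdX; mem=16
  op22 P2: load  L3 → I/I/M/I on L3; bus (none); mem=90
  op23 P2: store L0 := 66 → I/I/M/I on L0; bus BusRdX Flush; mem=3
  op24 P3: load  L0 → I/I/S/S on L0; bus BusRd Flush; mem=66
  op25 P0: store L0 := 74 → M/I/I/I on L0; bus BusRdX; mem=66
  op26 P1: load  L0 → S/S/I/I on L0; bus BusRd Flush; mem=74
  op27 P1: load  L0 → S/S/I/I on L0; bus (none); mem=74
  op28 P1: load  L0 → S/S/I/I on L0; bus (none); mem=74
  op29 P0: load  L2 → S/S/I/I on L2; bus (none); mem=40

invalidations = 4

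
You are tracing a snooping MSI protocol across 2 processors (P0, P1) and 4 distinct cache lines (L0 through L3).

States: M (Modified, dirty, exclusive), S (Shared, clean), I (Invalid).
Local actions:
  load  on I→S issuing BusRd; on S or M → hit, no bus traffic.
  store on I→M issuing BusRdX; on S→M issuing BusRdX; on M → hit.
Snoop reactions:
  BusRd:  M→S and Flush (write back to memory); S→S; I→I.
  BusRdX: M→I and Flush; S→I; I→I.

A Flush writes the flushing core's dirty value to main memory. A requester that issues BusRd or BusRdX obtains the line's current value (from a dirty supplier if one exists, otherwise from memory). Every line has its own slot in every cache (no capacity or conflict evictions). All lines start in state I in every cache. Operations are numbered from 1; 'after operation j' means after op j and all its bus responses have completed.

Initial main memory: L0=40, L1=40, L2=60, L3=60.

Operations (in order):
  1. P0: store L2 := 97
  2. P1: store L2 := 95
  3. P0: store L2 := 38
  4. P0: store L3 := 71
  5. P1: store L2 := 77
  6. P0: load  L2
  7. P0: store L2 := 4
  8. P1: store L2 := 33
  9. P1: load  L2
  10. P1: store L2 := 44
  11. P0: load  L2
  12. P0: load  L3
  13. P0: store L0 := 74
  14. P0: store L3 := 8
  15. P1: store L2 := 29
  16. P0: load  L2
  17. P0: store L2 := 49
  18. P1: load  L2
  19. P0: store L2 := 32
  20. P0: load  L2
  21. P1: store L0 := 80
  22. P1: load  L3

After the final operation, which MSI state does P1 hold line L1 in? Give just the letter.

state = I

1. P0: store L2 := 97  bus=[BusRdX]  L2: P0=M P1=I  mem[L2]=60
2. P1: store L2 := 95  bus=[BusRdX,Flush]  L2: P0=I P1=M  mem[L2]=97
3. P0: store L2 := 38  bus=[BusRdX,Flush]  L2: P0=M P1=I  mem[L2]=95
4. P0: store L3 := 71  bus=[BusRdX]  L3: P0=M P1=I  mem[L3]=60
5. P1: store L2 := 77  bus=[BusRdX,Flush]  L2: P0=I P1=M  mem[L2]=38
6. P0: load  L2  bus=[BusRd,Flush]  L2: P0=S P1=S  mem[L2]=77
7. P0: store L2 := 4  bus=[BusRdX]  L2: P0=M P1=I  mem[L2]=77
8. P1: store L2 := 33  bus=[BusRdX,Flush]  L2: P0=I P1=M  mem[L2]=4
9. P1: load  L2  bus=[-]  L2: P0=I P1=M  mem[L2]=4
10. P1: store L2 := 44  bus=[-]  L2: P0=I P1=M  mem[L2]=4
11. P0: load  L2  bus=[BusRd,Flush]  L2: P0=S P1=S  mem[L2]=44
12. P0: load  L3  bus=[-]  L3: P0=M P1=I  mem[L3]=60
13. P0: store L0 := 74  bus=[BusRdX]  L0: P0=M P1=I  mem[L0]=40
14. P0: store L3 := 8  bus=[-]  L3: P0=M P1=I  mem[L3]=60
15. P1: store L2 := 29  bus=[BusRdX]  L2: P0=I P1=M  mem[L2]=44
16. P0: load  L2  bus=[BusRd,Flush]  L2: P0=S P1=S  mem[L2]=29
17. P0: store L2 := 49  bus=[BusRdX]  L2: P0=M P1=I  mem[L2]=29
18. P1: load  L2  bus=[BusRd,Flush]  L2: P0=S P1=S  mem[L2]=49
19. P0: store L2 := 32  bus=[BusRdX]  L2: P0=M P1=I  mem[L2]=49
20. P0: load  L2  bus=[-]  L2: P0=M P1=I  mem[L2]=49
21. P1: store L0 := 80  bus=[BusRdX,Flush]  L0: P0=I P1=M  mem[L0]=74
22. P1: load  L3  bus=[BusRd,Flush]  L3: P0=S P1=S  mem[L3]=8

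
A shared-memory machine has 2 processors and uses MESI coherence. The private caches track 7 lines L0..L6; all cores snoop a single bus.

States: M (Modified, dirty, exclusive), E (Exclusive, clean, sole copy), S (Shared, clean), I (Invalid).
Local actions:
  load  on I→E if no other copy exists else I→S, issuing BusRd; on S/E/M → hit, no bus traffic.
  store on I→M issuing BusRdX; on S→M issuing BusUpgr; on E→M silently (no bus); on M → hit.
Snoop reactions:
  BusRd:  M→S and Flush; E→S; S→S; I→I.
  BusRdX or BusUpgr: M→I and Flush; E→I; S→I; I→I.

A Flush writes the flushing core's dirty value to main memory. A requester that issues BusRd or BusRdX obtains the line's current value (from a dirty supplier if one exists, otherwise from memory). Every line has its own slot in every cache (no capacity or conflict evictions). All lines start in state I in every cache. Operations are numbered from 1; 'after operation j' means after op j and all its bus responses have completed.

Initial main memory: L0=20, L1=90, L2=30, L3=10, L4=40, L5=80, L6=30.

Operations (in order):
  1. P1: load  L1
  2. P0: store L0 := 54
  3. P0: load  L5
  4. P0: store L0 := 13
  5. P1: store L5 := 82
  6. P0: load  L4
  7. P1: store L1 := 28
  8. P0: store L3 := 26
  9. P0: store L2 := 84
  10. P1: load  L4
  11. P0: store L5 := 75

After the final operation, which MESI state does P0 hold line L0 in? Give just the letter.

state = M

step 1: P1: load  L1  ⟶  IE  (L1)  txn=BusRd  M[L1]=90
step 2: P0: store L0 := 54  ⟶  MI  (L0)  txn=BusRdX  M[L0]=20
step 3: P0: load  L5  ⟶  EI  (L5)  txn=BusRd  M[L5]=80
step 4: P0: store L0 := 13  ⟶  MI  (L0)  txn=∅  M[L0]=20
step 5: P1: store L5 := 82  ⟶  IM  (L5)  txn=BusRdX  M[L5]=80
step 6: P0: load  L4  ⟶  EI  (L4)  txn=BusRd  M[L4]=40
step 7: P1: store L1 := 28  ⟶  IM  (L1)  txn=∅  M[L1]=90
step 8: P0: store L3 := 26  ⟶  MI  (L3)  txn=BusRdX  M[L3]=10
step 9: P0: store L2 := 84  ⟶  MI  (L2)  txn=BusRdX  M[L2]=30
step 10: P1: load  L4  ⟶  SS  (L4)  txn=BusRd  M[L4]=40
step 11: P0: store L5 := 75  ⟶  MI  (L5)  txn=BusRdX+Flush  M[L5]=82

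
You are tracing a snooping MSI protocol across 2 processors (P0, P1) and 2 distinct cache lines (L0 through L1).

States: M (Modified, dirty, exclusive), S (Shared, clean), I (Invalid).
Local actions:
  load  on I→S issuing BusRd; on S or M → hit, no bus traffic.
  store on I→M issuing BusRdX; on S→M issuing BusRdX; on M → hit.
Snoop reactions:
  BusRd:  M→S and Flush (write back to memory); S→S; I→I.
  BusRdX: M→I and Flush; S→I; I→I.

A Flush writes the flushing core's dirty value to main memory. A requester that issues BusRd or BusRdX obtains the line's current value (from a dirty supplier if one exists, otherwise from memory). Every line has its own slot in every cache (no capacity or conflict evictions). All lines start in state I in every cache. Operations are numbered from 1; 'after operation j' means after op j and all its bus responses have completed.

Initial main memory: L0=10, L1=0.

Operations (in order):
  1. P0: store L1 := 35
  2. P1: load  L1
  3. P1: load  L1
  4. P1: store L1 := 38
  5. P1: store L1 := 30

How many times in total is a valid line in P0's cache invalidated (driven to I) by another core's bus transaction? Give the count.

  op1 P0: store L1 := 35 → M/I on L1; bus BusRdX; mem=0
  op2 P1: load  L1 → S/S on L1; bus BusRd Flush; mem=35
  op3 P1: load  L1 → S/S on L1; bus (none); mem=35
  op4 P1: store L1 := 38 → I/M on L1; bus BusRdX; mem=35
  op5 P1: store L1 := 30 → I/M on L1; bus (none); mem=35

invalidations = 1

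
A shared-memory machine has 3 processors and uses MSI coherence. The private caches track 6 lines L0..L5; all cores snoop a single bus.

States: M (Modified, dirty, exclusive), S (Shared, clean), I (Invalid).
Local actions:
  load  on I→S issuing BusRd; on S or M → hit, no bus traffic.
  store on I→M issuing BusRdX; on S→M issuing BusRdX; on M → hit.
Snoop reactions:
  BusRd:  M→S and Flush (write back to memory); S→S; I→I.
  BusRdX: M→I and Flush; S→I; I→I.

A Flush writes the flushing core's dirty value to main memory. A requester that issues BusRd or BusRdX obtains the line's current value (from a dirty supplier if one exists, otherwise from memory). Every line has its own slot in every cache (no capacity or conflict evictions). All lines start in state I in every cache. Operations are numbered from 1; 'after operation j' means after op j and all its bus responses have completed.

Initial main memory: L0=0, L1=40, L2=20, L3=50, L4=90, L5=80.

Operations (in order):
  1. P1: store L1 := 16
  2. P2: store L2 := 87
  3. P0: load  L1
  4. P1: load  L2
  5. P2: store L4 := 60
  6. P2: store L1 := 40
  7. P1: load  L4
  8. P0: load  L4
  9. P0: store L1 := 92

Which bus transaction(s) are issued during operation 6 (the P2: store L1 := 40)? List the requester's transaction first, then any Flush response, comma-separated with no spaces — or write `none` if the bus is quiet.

[1] P1: store L1 := 16 | P0:I, P1:M(16), P2:I | bus: BusRdX
[2] P2: store L2 := 87 | P0:I, P1:I, P2:M(87) | bus: BusRdX
[3] P0: load  L1 | P0:S(16), P1:S(16), P2:I | bus: BusRd,Flush
[4] P1: load  L2 | P0:I, P1:S(87), P2:S(87) | bus: BusRd,Flush
[5] P2: store L4 := 60 | P0:I, P1:I, P2:M(60) | bus: BusRdX
[6] P2: store L1 := 40 | P0:I, P1:I, P2:M(40) | bus: BusRdX
[7] P1: load  L4 | P0:I, P1:S(60), P2:S(60) | bus: BusRd,Flush
[8] P0: load  L4 | P0:S(60), P1:S(60), P2:S(60) | bus: BusRd
[9] P0: store L1 := 92 | P0:M(92), P1:I, P2:I | bus: BusRdX,Flush

bus = BusRdX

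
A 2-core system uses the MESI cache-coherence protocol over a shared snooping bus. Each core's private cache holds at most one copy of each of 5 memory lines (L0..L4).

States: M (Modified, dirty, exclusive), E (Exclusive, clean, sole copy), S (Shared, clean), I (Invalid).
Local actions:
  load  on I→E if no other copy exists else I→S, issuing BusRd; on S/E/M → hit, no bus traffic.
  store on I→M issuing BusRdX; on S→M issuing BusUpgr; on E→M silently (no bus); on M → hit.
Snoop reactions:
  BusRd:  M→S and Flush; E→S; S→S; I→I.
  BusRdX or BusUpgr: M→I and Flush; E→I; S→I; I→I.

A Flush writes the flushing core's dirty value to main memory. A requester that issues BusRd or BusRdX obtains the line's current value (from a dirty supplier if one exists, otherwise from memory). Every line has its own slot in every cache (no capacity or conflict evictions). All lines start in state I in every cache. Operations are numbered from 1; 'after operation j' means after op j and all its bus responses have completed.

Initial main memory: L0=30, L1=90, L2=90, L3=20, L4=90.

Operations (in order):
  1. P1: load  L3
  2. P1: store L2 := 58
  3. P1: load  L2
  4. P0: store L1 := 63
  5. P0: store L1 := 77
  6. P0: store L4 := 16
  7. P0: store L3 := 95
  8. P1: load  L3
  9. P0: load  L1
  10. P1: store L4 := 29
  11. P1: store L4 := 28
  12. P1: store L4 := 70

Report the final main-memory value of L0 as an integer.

memory[L0] = 30

  op1 P1: load  L3 → I/E on L3; bus BusRd; mem=20
  op2 P1: store L2 := 58 → I/M on L2; bus BusRdX; mem=90
  op3 P1: load  L2 → I/M on L2; bus (none); mem=90
  op4 P0: store L1 := 63 → M/I on L1; bus BusRdX; mem=90
  op5 P0: store L1 := 77 → M/I on L1; bus (none); mem=90
  op6 P0: store L4 := 16 → M/I on L4; bus BusRdX; mem=90
  op7 P0: store L3 := 95 → M/I on L3; bus BusRdX; mem=20
  op8 P1: load  L3 → S/S on L3; bus BusRd Flush; mem=95
  op9 P0: load  L1 → M/I on L1; bus (none); mem=90
  op10 P1: store L4 := 29 → I/M on L4; bus BusRdX Flush; mem=16
  op11 P1: store L4 := 28 → I/M on L4; bus (none); mem=16
  op12 P1: store L4 := 70 → I/M on L4; bus (none); mem=16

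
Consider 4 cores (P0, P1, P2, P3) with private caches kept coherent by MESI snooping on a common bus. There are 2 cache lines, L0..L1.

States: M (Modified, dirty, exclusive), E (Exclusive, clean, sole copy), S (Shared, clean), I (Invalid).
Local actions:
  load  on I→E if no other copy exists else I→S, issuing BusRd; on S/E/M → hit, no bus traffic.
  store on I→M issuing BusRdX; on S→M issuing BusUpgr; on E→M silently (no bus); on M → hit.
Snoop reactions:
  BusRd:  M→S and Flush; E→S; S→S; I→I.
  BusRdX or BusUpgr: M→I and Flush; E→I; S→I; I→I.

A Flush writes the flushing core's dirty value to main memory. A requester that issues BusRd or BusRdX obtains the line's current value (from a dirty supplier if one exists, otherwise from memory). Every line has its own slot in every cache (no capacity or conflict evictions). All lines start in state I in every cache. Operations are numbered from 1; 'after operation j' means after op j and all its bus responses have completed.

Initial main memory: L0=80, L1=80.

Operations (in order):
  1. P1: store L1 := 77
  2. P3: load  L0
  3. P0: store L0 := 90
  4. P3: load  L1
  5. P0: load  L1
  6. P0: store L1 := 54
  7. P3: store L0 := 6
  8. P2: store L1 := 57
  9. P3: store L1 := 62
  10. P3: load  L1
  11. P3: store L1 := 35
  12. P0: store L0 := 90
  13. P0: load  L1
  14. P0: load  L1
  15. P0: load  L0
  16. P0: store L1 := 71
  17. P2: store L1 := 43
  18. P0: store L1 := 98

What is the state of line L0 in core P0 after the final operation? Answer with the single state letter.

  op1 P1: store L1 := 77 → I/M/I/I on L1; bus BusRdX; mem=80
  op2 P3: load  L0 → I/I/I/E on L0; bus BusRd; mem=80
  op3 P0: store L0 := 90 → M/I/I/I on L0; bus BusRdX; mem=80
  op4 P3: load  L1 → I/S/I/S on L1; bus BusRd Flush; mem=77
  op5 P0: load  L1 → S/S/I/S on L1; bus BusRd; mem=77
  op6 P0: store L1 := 54 → M/I/I/I on L1; bus BusUpgr; mem=77
  op7 P3: store L0 := 6 → I/I/I/M on L0; bus BusRdX Flush; mem=90
  op8 P2: store L1 := 57 → I/I/M/I on L1; bus BusRdX Flush; mem=54
  op9 P3: store L1 := 62 → I/I/I/M on L1; bus BusRdX Flush; mem=57
  op10 P3: load  L1 → I/I/I/M on L1; bus (none); mem=57
  op11 P3: store L1 := 35 → I/I/I/M on L1; bus (none); mem=57
  op12 P0: store L0 := 90 → M/I/I/I on L0; bus BusRdX Flush; mem=6
  op13 P0: load  L1 → S/I/I/S on L1; bus BusRd Flush; mem=35
  op14 P0: load  L1 → S/I/I/S on L1; bus (none); mem=35
  op15 P0: load  L0 → M/I/I/I on L0; bus (none); mem=6
  op16 P0: store L1 := 71 → M/I/I/I on L1; bus BusUpgr; mem=35
  op17 P2: store L1 := 43 → I/I/M/I on L1; bus BusRdX Flush; mem=71
  op18 P0: store L1 := 98 → M/I/I/I on L1; bus BusRdX Flush; mem=43

state = M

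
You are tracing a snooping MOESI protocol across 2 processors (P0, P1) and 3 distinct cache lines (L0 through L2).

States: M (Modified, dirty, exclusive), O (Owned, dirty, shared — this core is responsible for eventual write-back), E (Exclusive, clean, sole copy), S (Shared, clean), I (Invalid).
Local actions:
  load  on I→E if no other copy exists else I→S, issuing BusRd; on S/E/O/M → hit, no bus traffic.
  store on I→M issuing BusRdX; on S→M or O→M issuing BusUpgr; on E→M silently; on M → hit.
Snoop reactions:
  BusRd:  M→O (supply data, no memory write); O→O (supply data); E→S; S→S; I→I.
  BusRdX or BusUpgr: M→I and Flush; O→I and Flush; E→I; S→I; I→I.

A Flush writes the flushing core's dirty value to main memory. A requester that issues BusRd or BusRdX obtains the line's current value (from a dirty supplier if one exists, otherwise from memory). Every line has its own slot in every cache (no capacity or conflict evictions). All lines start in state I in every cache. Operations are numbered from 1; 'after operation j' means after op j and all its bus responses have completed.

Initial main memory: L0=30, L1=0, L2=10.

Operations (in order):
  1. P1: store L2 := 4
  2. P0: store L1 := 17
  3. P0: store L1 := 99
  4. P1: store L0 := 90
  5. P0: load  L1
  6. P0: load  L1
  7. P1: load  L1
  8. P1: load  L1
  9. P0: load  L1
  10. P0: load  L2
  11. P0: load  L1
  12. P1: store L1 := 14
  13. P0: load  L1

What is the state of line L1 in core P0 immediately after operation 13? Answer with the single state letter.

state = S

  op1 P1: store L2 := 4 → I/M on L2; bus BusRdX; mem=10
  op2 P0: store L1 := 17 → M/I on L1; bus BusRdX; mem=0
  op3 P0: store L1 := 99 → M/I on L1; bus (none); mem=0
  op4 P1: store L0 := 90 → I/M on L0; bus BusRdX; mem=30
  op5 P0: load  L1 → M/I on L1; bus (none); mem=0
  op6 P0: load  L1 → M/I on L1; bus (none); mem=0
  op7 P1: load  L1 → O/S on L1; bus BusRd; mem=0
  op8 P1: load  L1 → O/S on L1; bus (none); mem=0
  op9 P0: load  L1 → O/S on L1; bus (none); mem=0
  op10 P0: load  L2 → S/O on L2; bus BusRd; mem=10
  op11 P0: load  L1 → O/S on L1; bus (none); mem=0
  op12 P1: store L1 := 14 → I/M on L1; bus BusUpgr Flush; mem=99
  op13 P0: load  L1 → S/O on L1; bus BusRd; mem=99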